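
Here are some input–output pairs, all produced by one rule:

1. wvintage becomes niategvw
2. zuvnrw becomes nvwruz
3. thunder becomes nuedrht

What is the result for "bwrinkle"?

What's happening: swap each adjacent pair of characters (1↔2, 3↔4, ...), then move the first 2 characters to the end (rotate left by 2).
Applying that to "bwrinkle" gives "irknelwb".

irknelwb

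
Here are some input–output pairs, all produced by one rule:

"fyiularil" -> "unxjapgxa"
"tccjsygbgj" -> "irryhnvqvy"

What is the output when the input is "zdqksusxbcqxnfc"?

osfzhjhmqrfmcur

Each output is the input with this applied: shift every letter 11 places backward in the alphabet (wrapping around).
On "zdqksusxbcqxnfc" that produces "osfzhjhmqrfmcur".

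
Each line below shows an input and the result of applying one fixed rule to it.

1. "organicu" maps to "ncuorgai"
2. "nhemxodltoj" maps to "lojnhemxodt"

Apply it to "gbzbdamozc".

mzcgbzbdao

In each case the input is transformed by: move the last 3 characters to the front (rotate right by 3), then swap the first and last characters.
On "gbzbdamozc": the first step gives "ozcgbzbdam", and the second then gives "mzcgbzbdao".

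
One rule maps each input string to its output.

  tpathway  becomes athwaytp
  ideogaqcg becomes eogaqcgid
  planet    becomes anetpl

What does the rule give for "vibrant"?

The pattern: move the first 2 characters to the end (rotate left by 2).
"vibrant" → "brantvi".

brantvi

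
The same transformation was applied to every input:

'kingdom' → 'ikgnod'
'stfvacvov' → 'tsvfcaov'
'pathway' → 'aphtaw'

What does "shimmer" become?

The pattern: swap each adjacent pair of characters (1↔2, 3↔4, ...), then delete the last character.
"shimmer" → "hsmiemr" → "hsmiem".

hsmiem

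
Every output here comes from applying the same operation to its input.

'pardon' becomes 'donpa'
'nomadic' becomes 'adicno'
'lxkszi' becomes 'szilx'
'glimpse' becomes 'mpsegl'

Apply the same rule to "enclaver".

laveren

Rule — move the first 3 characters to the end (rotate left by 3), then delete the last character.
"enclaver" → "laverenc" → "laveren".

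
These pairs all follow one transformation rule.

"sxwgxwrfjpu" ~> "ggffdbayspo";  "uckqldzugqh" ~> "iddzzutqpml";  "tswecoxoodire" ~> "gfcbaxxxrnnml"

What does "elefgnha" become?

wuqponnj

The rule is to sort the characters into reverse alphabetical order, then shift every letter 9 places forward in the alphabet (wrapping around).
Starting from "elefgnha": after the first operation, "nlhgfeea"; after the second, "wuqponnj".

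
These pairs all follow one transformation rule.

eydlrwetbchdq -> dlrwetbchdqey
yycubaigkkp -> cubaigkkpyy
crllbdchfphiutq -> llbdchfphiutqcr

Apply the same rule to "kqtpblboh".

tpblbohkq

Each output is the input with this applied: move the first 2 characters to the end (rotate left by 2).
Doing the same to "kqtpblboh": "tpblbohkq".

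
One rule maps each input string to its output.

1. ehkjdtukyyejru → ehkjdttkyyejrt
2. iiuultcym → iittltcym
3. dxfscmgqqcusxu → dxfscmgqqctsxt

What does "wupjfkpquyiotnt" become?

wtpjfkpqtyiotnt

Each output is the input with this applied: replace every "u" with "t".
So "wupjfkpquyiotnt" becomes "wtpjfkpqtyiotnt".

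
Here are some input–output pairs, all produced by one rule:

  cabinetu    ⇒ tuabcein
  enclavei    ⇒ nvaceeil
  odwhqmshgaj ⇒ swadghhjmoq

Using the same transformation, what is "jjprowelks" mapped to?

swejjklopr

The pattern: sort the characters into alphabetical order, then move the last 2 characters to the front (rotate right by 2).
Applying both steps to "jjprowelks": "ejjkloprsw", then "swejjklopr".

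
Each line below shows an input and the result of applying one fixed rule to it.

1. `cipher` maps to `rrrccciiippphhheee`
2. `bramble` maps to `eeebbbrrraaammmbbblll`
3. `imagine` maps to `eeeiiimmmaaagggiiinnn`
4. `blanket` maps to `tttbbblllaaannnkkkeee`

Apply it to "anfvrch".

hhhaaannnfffvvvrrrccc

Each output is the input with this applied: repeat every character 3 times, then move the last 3 characters to the front (rotate right by 3).
Working it through for "anfvrch": intermediate "aaannnfffvvvrrrccchhh", final "hhhaaannnfffvvvrrrccc".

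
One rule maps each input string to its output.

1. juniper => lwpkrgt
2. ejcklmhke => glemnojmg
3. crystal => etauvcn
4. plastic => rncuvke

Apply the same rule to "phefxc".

The transformation: shift every letter 2 places forward in the alphabet (wrapping around).
So "phefxc" becomes "rjghze".

rjghze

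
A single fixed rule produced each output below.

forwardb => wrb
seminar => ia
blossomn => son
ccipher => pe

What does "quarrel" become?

In each case the input is transformed by: delete the first 2 characters, then keep every other character starting from the second (positions 2nd, 4th, 6th, ...).
On "quarrel" that produces "re".

re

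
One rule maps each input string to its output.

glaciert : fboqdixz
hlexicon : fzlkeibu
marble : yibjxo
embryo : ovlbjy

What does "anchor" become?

eloxkz

Looking at the pairs, the operation is to swap the front and back halves of the string, then shift every letter 3 places backward in the alphabet (wrapping around).
So "anchor" becomes "eloxkz".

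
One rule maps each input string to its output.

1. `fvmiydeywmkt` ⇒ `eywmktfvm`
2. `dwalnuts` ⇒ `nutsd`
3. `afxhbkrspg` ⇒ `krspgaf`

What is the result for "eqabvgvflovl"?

vflovleqa

The rule is to swap the front and back halves of the string, then delete the last 3 characters.
Applying that to "eqabvgvflovl" gives "vflovleqa".
(Check on "dwalnuts": → "nutsdwal" → "nutsd" ✓)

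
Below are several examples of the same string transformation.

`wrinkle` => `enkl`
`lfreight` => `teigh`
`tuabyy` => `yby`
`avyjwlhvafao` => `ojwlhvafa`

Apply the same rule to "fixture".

etur

What's happening: delete the first 3 characters, then move the last character to the front.
So "fixture" becomes "etur".
(Check on "avyjwlhvafao": → "jwlhvafao" → "ojwlhvafa" ✓)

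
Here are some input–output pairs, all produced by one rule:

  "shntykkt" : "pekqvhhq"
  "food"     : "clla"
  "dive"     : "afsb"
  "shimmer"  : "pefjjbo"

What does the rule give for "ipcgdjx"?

fmzdagu

The transformation: shift every letter 3 places backward in the alphabet (wrapping around).
On "ipcgdjx" that produces "fmzdagu".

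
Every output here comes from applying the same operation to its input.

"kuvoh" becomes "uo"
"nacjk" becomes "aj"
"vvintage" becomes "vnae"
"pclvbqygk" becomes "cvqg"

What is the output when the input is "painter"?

ane

The rule is to keep every other character starting from the second (positions 2nd, 4th, 6th, ...).
So "painter" becomes "ane".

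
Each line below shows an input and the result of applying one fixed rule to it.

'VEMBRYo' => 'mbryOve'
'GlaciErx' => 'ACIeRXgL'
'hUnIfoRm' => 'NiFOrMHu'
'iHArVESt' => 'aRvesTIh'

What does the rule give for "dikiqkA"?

KIQKaDI

Rule — flip the case of every letter, then move the first 2 characters to the end (rotate left by 2).
Starting from "dikiqkA": after the first operation, "DIKIQKa"; after the second, "KIQKaDI".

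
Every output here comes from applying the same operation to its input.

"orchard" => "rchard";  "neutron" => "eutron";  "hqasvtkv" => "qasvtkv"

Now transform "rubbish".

The rule is to delete the first character.
"rubbish" → "ubbish".

ubbish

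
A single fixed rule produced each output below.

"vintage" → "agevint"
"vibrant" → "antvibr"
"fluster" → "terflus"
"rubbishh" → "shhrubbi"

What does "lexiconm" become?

onmlexic

Each output is the input with this applied: move the last 3 characters to the front (rotate right by 3).
For "lexiconm" the result is "onmlexic".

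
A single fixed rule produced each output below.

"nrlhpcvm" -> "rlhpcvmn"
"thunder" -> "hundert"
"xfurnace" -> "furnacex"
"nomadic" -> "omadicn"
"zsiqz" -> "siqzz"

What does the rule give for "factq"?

Looking at the pairs, the operation is to move the first character to the end.
So "factq" becomes "actqf".

actqf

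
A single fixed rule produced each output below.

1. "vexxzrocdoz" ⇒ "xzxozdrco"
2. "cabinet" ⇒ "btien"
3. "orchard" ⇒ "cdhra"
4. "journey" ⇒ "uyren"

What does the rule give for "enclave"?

celva

What's happening: delete the first 2 characters, then take characters alternately from the front and the back (1st, last, 2nd, 2nd-last, ...).
On "enclave": the first step gives "clave", and the second then gives "celva".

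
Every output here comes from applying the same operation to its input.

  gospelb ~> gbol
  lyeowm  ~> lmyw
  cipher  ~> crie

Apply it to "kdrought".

Each output is the input with this applied: take characters alternately from the front and the back (1st, last, 2nd, 2nd-last, ...), then keep only the first 4 characters.
Working it through for "kdrought": intermediate "ktdhrgou", final "ktdh".

ktdh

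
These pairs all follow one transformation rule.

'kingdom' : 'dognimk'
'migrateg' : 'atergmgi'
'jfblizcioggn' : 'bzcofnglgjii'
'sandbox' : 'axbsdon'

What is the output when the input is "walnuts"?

awlunts

In each case the input is transformed by: sort the characters into alphabetical order, then take characters alternately from the front and the back (1st, last, 2nd, 2nd-last, ...).
For "walnuts", step one produces "alnstuw"; step two turns that into "awlunts".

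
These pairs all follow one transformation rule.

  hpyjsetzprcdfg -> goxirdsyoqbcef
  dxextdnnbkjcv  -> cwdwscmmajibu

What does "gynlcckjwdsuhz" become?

fxmkbbjivcrtgy

What's happening: shift every letter 1 place backward in the alphabet (wrapping around).
Doing the same to "gynlcckjwdsuhz": "fxmkbbjivcrtgy".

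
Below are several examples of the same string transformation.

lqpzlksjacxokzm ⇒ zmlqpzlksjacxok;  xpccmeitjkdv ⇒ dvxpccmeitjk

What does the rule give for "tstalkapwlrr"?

Rule — move the last 2 characters to the front (rotate right by 2).
Applying that to "tstalkapwlrr" gives "rrtstalkapwl".

rrtstalkapwl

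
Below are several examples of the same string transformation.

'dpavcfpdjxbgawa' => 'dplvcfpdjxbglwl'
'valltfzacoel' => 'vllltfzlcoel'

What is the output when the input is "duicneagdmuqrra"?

The pattern: replace every "a" with "l".
Doing the same to "duicneagdmuqrra": "duicnelgdmuqrrl".

duicnelgdmuqrrl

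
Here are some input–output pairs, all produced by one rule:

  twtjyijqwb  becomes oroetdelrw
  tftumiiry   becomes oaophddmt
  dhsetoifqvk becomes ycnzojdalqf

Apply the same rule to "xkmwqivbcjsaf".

The rule is to shift every letter 5 places backward in the alphabet (wrapping around).
Doing the same to "xkmwqivbcjsaf": "sfhrldqwxenva".

sfhrldqwxenva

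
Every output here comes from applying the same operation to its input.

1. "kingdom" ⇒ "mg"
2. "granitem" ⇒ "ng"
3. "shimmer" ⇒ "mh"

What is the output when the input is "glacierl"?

le

The pattern: sort the characters into reverse alphabetical order, then keep one character in every 3, starting at position 3 (positions 3rd, 6th, 9th, ...).
Working it through for "glacierl": intermediate "rlligeca", final "le".
(Check on "shimmer": → "srmmihe" → "mh" ✓)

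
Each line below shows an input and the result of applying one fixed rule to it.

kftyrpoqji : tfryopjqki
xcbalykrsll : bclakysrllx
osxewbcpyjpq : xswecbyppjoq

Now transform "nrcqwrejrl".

The transformation: move the first character to the end, then swap each adjacent pair of characters (1↔2, 3↔4, ...).
On "nrcqwrejrl" that produces "crwqerrjnl".

crwqerrjnl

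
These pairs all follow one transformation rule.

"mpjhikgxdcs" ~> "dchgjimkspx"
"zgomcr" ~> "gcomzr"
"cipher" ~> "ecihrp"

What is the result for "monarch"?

In each case the input is transformed by: sort the characters into alphabetical order, then swap each adjacent pair of characters (1↔2, 3↔4, ...).
"monarch" → "achmnor" → "camhonr".
(Check on "cipher": → "cehipr" → "ecihrp" ✓)

camhonr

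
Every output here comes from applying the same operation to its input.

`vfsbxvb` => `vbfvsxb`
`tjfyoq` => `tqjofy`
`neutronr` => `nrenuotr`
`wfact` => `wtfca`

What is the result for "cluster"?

crleuts

The pattern: take characters alternately from the front and the back (1st, last, 2nd, 2nd-last, ...).
So "cluster" becomes "crleuts".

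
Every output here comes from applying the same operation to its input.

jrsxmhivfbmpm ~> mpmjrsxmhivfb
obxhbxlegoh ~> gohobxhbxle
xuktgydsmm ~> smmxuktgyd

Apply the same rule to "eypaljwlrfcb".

fcbeypaljwlr

Rule — move the last 3 characters to the front (rotate right by 3).
Doing the same to "eypaljwlrfcb": "fcbeypaljwlr".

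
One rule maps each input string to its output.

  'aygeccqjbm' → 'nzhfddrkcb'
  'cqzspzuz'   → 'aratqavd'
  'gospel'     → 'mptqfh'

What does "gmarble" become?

fnbscmh

The transformation: swap the first and last characters, then shift every letter 1 place forward in the alphabet (wrapping around).
On "gmarble": the first step gives "emarblg", and the second then gives "fnbscmh".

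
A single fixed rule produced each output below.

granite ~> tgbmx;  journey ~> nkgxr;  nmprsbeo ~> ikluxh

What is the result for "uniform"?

byhkf

The transformation: delete the first 2 characters, then shift every letter 7 places backward in the alphabet (wrapping around).
For "uniform", step one produces "iform"; step two turns that into "byhkf".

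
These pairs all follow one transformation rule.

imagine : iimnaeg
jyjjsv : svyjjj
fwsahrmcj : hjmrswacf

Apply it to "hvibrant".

inrtvabh

Looking at the pairs, the operation is to sort the characters into alphabetical order, then move the first 3 characters to the end (rotate left by 3).
Working it through for "hvibrant": intermediate "abhinrtv", final "inrtvabh".
(Check on "fwsahrmcj": → "acfhjmrsw" → "hjmrswacf" ✓)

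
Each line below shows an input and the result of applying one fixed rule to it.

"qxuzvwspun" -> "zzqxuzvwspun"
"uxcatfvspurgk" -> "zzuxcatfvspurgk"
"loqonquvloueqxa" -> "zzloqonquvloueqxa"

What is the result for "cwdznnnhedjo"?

The rule is to prepend "zz".
On "cwdznnnhedjo" that produces "zzcwdznnnhedjo".

zzcwdznnnhedjo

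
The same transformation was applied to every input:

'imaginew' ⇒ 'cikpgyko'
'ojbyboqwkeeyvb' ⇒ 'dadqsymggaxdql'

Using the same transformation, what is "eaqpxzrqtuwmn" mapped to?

The transformation: move the first 2 characters to the end (rotate left by 2), then shift every letter 2 places forward in the alphabet (wrapping around).
On "eaqpxzrqtuwmn": the first step gives "qpxzrqtuwmnea", and the second then gives "srzbtsvwyopgc".

srzbtsvwyopgc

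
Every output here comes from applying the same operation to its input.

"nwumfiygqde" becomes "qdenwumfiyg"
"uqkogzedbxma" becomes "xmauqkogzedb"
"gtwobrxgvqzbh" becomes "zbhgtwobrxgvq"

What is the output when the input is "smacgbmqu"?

What's happening: move the last 3 characters to the front (rotate right by 3).
Doing the same to "smacgbmqu": "mqusmacgb".

mqusmacgb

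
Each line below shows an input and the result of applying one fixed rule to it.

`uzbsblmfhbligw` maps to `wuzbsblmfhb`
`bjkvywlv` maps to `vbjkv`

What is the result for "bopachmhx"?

Each output is the input with this applied: move the last character to the front, then delete the last 3 characters.
Applying both steps to "bopachmhx": "xbopachmh", then "xbopac".

xbopac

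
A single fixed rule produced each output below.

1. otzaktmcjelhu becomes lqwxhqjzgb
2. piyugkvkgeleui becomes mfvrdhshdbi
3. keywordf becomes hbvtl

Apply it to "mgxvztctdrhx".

Each output is the input with this applied: delete the last 3 characters, then shift every letter 3 places backward in the alphabet (wrapping around).
For "mgxvztctdrhx", step one produces "mgxvztctd"; step two turns that into "jduswqzqa".

jduswqzqa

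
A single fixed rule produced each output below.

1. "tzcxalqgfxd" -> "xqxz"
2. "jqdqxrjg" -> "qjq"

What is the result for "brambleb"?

What's happening: move the first 2 characters to the end (rotate left by 2), then keep one character in every 3, starting at position 2 (positions 2nd, 5th, 8th, ...).
For "brambleb", step one produces "amblebbr"; step two turns that into "mer".

mer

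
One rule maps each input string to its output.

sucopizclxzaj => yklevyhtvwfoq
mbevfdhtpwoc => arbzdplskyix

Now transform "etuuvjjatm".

In each case the input is transformed by: move the first 2 characters to the end (rotate left by 2), then shift every letter 4 places backward in the alphabet (wrapping around).
Applying both steps to "etuuvjjatm": "uuvjjatmet", then "qqrffwpiap".

qqrffwpiap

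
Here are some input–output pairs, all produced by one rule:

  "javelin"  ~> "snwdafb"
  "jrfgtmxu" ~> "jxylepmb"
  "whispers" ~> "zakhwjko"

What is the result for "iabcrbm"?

Each output is the input with this applied: shift every letter 8 places backward in the alphabet (wrapping around), then move the first character to the end.
Applying both steps to "iabcrbm": "astujte", then "stujtea".

stujtea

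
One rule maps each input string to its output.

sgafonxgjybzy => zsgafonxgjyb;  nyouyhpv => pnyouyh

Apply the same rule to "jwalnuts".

Each output is the input with this applied: delete the last character, then move the last character to the front.
On "jwalnuts": the first step gives "jwalnut", and the second then gives "tjwalnu".

tjwalnu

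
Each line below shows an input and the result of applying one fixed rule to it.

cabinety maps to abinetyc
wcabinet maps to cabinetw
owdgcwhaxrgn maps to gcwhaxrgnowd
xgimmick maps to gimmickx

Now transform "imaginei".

Rule — swap the front and back halves of the string, then move the last 3 characters to the front (rotate right by 3).
Starting from "imaginei": after the first operation, "ineiimag"; after the second, "magineii".
(Check on "xgimmick": → "mickxgim" → "gimmickx" ✓)

magineii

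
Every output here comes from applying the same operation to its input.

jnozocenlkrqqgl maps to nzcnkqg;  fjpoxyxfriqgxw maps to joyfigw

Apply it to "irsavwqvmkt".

rawvk

The transformation: keep every other character starting from the second (positions 2nd, 4th, 6th, ...).
"irsavwqvmkt" → "rawvk".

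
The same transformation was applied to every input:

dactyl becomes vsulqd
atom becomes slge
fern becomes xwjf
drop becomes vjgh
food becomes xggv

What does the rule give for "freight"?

xjwayzl

Looking at the pairs, the operation is to shift every letter 8 places backward in the alphabet (wrapping around).
For "freight" the result is "xjwayzl".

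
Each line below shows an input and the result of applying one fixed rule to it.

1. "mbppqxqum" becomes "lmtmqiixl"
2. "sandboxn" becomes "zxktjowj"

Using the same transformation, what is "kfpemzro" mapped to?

The rule is to shift every letter 4 places backward in the alphabet (wrapping around), then move the first 3 characters to the end (rotate left by 3).
Doing the same to "kfpemzro": "aivnkgbl".

aivnkgbl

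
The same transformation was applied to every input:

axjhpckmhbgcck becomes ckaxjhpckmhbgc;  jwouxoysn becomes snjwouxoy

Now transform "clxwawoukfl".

flclxwawouk

What's happening: move the last 2 characters to the front (rotate right by 2).
Doing the same to "clxwawoukfl": "flclxwawouk".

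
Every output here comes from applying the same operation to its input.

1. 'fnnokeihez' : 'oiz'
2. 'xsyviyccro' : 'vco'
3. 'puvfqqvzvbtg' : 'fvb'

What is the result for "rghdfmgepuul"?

The rule is to delete the first 2 characters, then keep one character in every 3, starting at position 2 (positions 2nd, 5th, 8th, ...).
Starting from "rghdfmgepuul": after the first operation, "hdfmgepuul"; after the second, "dgu".

dgu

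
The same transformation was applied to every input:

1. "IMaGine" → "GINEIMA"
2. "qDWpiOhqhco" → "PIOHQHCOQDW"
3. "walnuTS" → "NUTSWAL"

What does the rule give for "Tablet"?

In each case the input is transformed by: move the first 3 characters to the end (rotate left by 3), then convert every letter to uppercase.
For "Tablet", step one produces "letTab"; step two turns that into "LETTAB".

LETTAB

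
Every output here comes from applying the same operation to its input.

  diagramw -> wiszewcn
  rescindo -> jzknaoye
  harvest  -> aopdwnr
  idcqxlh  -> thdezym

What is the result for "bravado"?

In each case the input is transformed by: move the last 3 characters to the front (rotate right by 3), then shift every letter 4 places backward in the alphabet (wrapping around).
Starting from "bravado": after the first operation, "adobrav"; after the second, "wzkxnwr".

wzkxnwr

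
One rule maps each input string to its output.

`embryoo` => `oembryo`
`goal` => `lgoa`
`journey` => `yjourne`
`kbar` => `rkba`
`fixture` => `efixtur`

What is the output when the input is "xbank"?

kxban

The rule is to move the last character to the front.
So "xbank" becomes "kxban".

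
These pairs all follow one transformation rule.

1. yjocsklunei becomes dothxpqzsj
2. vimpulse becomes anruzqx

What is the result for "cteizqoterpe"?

hyjnevtyjwu

Each output is the input with this applied: delete the last character, then shift every letter 5 places forward in the alphabet (wrapping around).
"cteizqoterpe" → "cteizqoterp" → "hyjnevtyjwu".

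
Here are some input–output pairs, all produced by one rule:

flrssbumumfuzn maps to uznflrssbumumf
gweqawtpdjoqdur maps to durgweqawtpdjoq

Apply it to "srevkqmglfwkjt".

Each output is the input with this applied: move the last 3 characters to the front (rotate right by 3).
Doing the same to "srevkqmglfwkjt": "kjtsrevkqmglfw".

kjtsrevkqmglfw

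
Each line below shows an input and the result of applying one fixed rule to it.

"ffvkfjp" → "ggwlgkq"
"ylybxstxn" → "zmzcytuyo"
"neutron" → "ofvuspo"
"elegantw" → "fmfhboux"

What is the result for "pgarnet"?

The pattern: shift every letter 1 place forward in the alphabet (wrapping around).
So "pgarnet" becomes "qhbsofu".

qhbsofu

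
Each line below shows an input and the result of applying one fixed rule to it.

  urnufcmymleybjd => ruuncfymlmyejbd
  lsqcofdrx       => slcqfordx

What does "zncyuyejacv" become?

The rule is to swap each adjacent pair of characters (1↔2, 3↔4, ...).
"zncyuyejacv" → "nzycyujecav".

nzycyujecav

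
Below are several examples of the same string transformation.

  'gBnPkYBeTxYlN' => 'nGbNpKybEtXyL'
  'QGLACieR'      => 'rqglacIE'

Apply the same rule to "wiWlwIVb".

The transformation: flip the case of every letter, then move the last character to the front.
Applying both steps to "wiWlwIVb": "WIwLWivB", then "BWIwLWiv".

BWIwLWiv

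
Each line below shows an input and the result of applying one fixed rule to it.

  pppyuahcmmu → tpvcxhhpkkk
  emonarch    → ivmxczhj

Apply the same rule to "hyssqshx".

The pattern: move the first 3 characters to the end (rotate left by 3), then shift every letter 5 places backward in the alphabet (wrapping around).
Applying both steps to "hyssqshx": "sqshxhys", then "nlncsctn".
(Check on "emonarch": → "narchemo" → "ivmxczhj" ✓)

nlncsctn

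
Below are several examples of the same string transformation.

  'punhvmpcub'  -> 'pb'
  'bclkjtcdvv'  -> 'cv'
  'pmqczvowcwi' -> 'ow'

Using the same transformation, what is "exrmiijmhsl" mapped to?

What's happening: keep one character in every 3, starting at position 1 (positions 1st, 4th, 7th, ...), then delete the first 2 characters.
"exrmiijmhsl" → "emjs" → "js".

js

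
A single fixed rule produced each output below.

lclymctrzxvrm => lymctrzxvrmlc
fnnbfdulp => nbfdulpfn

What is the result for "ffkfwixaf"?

Looking at the pairs, the operation is to move the first 2 characters to the end (rotate left by 2).
Applying that to "ffkfwixaf" gives "kfwixafff".

kfwixafff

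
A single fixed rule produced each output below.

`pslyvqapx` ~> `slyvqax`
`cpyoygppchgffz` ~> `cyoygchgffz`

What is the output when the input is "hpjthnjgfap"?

hjthnjgfa

The rule is to remove every "p".
"hpjthnjgfap" → "hjthnjgfa".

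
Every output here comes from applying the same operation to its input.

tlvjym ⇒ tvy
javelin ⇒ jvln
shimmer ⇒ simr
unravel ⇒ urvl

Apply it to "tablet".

The pattern: keep every other character starting from the first (positions 1st, 3rd, 5th, ...).
"tablet" → "tbe".

tbe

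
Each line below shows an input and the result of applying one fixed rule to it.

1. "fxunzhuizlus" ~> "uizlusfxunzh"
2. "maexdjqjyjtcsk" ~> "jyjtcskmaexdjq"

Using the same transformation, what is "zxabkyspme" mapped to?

The pattern: swap the front and back halves of the string.
On "zxabkyspme" that produces "yspmezxabk".

yspmezxabk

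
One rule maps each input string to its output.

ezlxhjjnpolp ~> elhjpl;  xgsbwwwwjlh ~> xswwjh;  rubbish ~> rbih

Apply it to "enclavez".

ecae

In each case the input is transformed by: keep every other character starting from the first (positions 1st, 3rd, 5th, ...).
"enclavez" → "ecae".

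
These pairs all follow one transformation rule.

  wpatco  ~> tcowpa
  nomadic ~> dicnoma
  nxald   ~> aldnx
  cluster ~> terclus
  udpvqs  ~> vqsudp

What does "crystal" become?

The transformation: move the last 3 characters to the front (rotate right by 3).
So "crystal" becomes "talcrys".

talcrys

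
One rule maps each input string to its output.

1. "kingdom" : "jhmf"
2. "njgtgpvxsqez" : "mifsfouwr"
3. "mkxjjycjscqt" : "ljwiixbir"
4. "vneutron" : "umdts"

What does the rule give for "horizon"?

gnqh

Looking at the pairs, the operation is to delete the last 3 characters, then shift every letter 1 place backward in the alphabet (wrapping around).
Applying both steps to "horizon": "hori", then "gnqh".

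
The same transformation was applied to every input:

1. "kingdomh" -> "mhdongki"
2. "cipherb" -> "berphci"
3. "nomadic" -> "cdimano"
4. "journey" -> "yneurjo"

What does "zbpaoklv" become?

lvokpazb

Looking at the pairs, the operation is to swap each adjacent pair of characters (1↔2, 3↔4, ...), then reverse the string.
"zbpaoklv" → "bzapkovl" → "lvokpazb".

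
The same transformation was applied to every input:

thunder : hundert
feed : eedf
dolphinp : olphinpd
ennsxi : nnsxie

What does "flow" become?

lowf

What's happening: move the first character to the end.
Doing the same to "flow": "lowf".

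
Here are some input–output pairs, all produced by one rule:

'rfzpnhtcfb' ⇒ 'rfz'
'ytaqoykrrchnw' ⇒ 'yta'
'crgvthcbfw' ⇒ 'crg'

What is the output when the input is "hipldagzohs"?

hip

Each output is the input with this applied: keep only the first 3 characters.
For "hipldagzohs" the result is "hip".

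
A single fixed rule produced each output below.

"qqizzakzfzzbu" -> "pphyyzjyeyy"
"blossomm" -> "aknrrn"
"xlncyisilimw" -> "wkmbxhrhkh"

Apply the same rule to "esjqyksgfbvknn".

Rule — delete the last 2 characters, then shift every letter 1 place backward in the alphabet (wrapping around).
Applying that to "esjqyksgfbvknn" gives "dripxjrfeauj".

dripxjrfeauj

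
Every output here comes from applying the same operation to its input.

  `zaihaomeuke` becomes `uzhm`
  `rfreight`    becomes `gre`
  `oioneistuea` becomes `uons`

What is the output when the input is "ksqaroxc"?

oka

Each output is the input with this applied: move the last 3 characters to the front (rotate right by 3), then keep one character in every 3, starting at position 1 (positions 1st, 4th, 7th, ...).
For "ksqaroxc", step one produces "oxcksqar"; step two turns that into "oka".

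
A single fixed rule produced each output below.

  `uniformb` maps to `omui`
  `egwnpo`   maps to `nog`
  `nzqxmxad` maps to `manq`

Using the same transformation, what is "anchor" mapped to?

In each case the input is transformed by: swap the front and back halves of the string, then keep every other character starting from the first (positions 1st, 3rd, 5th, ...).
For "anchor", step one produces "horanc"; step two turns that into "hrn".

hrn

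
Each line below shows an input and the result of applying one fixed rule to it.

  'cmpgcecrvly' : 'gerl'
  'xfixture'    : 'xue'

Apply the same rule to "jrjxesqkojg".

Looking at the pairs, the operation is to delete the first 3 characters, then keep every other character starting from the first (positions 1st, 3rd, 5th, ...).
"jrjxesqkojg" → "xskj".

xskj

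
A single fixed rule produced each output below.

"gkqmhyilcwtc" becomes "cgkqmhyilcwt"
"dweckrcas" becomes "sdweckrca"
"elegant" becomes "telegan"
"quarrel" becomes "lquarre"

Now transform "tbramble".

What's happening: move the last character to the front.
For "tbramble" the result is "etbrambl".

etbrambl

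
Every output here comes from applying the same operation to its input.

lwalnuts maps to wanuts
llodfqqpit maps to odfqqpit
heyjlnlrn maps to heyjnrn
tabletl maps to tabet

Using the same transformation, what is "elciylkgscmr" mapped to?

Each output is the input with this applied: remove every "l".
So "elciylkgscmr" becomes "eciykgscmr".

eciykgscmr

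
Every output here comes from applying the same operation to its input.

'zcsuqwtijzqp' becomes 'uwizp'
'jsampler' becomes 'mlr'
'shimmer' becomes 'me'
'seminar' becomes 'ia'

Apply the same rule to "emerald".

What's happening: delete the first 2 characters, then keep every other character starting from the second (positions 2nd, 4th, 6th, ...).
For "emerald", step one produces "erald"; step two turns that into "rl".

rl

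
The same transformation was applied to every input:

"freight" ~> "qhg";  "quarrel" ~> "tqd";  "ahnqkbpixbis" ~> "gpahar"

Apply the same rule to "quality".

tks

Looking at the pairs, the operation is to shift every letter 1 place backward in the alphabet (wrapping around), then keep every other character starting from the second (positions 2nd, 4th, 6th, ...).
"quality" → "ptzkhsx" → "tks".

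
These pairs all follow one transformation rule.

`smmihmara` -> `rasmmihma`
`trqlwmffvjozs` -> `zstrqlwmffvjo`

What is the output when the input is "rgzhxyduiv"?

ivrgzhxydu

Looking at the pairs, the operation is to move the last 2 characters to the front (rotate right by 2).
Applying that to "rgzhxyduiv" gives "ivrgzhxydu".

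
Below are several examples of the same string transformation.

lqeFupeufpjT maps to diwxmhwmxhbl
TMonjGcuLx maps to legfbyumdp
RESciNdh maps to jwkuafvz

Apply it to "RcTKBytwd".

The transformation: shift every letter 8 places backward in the alphabet (wrapping around), then convert every letter to lowercase.
For "RcTKBytwd" the result is "julctqlov".

julctqlov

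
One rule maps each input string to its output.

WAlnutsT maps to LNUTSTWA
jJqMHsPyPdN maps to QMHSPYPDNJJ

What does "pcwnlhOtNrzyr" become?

WNLHOTNRZYRPC

Rule — move the first 2 characters to the end (rotate left by 2), then convert every letter to uppercase.
Starting from "pcwnlhOtNrzyr": after the first operation, "wnlhOtNrzyrpc"; after the second, "WNLHOTNRZYRPC".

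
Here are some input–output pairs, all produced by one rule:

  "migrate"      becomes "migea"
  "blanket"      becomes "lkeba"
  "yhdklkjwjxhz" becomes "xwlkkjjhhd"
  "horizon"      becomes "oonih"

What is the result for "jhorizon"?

oonjih

The rule is to sort the characters into reverse alphabetical order, then delete the first 2 characters.
So "jhorizon" becomes "oonjih".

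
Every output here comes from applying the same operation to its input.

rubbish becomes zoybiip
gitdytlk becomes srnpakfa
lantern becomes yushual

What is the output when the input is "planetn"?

The transformation: move the last 2 characters to the front (rotate right by 2), then shift every letter 7 places forward in the alphabet (wrapping around).
Starting from "planetn": after the first operation, "tnplane"; after the second, "auwshul".

auwshul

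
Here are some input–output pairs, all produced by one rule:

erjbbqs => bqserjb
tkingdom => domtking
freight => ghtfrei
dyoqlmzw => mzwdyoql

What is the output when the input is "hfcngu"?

nguhfc

Looking at the pairs, the operation is to move the last 3 characters to the front (rotate right by 3).
So "hfcngu" becomes "nguhfc".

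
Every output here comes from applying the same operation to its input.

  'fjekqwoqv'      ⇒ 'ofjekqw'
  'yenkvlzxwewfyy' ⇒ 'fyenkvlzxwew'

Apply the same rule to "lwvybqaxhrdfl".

dlwvybqaxhr

What's happening: delete the last 2 characters, then move the last character to the front.
Starting from "lwvybqaxhrdfl": after the first operation, "lwvybqaxhrd"; after the second, "dlwvybqaxhr".
(Check on "fjekqwoqv": → "fjekqwo" → "ofjekqw" ✓)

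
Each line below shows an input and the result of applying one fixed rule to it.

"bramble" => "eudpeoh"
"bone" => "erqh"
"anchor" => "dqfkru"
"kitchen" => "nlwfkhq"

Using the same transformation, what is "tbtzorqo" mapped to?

wewcrutr

Each output is the input with this applied: shift every letter 3 places forward in the alphabet (wrapping around).
On "tbtzorqo" that produces "wewcrutr".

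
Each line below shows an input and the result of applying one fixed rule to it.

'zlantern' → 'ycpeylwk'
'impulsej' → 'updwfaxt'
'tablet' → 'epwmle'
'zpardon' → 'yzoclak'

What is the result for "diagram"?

Looking at the pairs, the operation is to shift every letter 11 places forward in the alphabet (wrapping around), then reverse the string.
Working it through for "diagram": intermediate "otlrclx", final "xlcrlto".

xlcrlto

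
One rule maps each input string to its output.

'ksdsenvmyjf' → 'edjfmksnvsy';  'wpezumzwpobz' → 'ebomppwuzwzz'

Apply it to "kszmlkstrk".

kklkrmsszt

The transformation: sort the characters into alphabetical order, then swap each adjacent pair of characters (1↔2, 3↔4, ...).
So "kszmlkstrk" becomes "kklkrmsszt".
(Check on "ksdsenvmyjf": → "defjkmnssvy" → "edjfmksnvsy" ✓)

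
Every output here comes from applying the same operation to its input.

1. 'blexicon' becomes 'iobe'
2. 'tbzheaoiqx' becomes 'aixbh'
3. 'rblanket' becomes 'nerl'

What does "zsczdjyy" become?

dyzc

In each case the input is transformed by: swap the front and back halves of the string, then keep every other character starting from the first (positions 1st, 3rd, 5th, ...).
Working it through for "zsczdjyy": intermediate "djyyzscz", final "dyzc".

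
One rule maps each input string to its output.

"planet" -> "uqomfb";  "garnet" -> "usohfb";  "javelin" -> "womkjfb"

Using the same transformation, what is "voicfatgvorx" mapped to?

ywwusppjhgdb

What's happening: shift every letter 1 place forward in the alphabet (wrapping around), then sort the characters into reverse alphabetical order.
Applying both steps to "voicfatgvorx": "wpjdgbuhwpsy", then "ywwusppjhgdb".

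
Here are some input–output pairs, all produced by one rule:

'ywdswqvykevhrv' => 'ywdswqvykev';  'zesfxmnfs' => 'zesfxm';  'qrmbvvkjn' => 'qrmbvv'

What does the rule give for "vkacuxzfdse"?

vkacuxzf

What's happening: delete the last 3 characters.
"vkacuxzfdse" → "vkacuxzf".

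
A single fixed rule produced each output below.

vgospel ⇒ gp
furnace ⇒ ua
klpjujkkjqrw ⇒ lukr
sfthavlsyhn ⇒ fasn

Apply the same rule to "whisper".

In each case the input is transformed by: keep one character in every 3, starting at position 2 (positions 2nd, 5th, 8th, ...).
On "whisper" that produces "hp".

hp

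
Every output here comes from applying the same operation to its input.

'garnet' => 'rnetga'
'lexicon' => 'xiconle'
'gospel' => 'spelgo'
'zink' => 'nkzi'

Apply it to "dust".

stdu

What's happening: move the first 2 characters to the end (rotate left by 2).
For "dust" the result is "stdu".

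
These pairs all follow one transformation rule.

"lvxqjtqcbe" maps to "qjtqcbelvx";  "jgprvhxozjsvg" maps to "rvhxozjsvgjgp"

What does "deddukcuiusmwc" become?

Each output is the input with this applied: move the first 3 characters to the end (rotate left by 3).
Doing the same to "deddukcuiusmwc": "dukcuiusmwcded".

dukcuiusmwcded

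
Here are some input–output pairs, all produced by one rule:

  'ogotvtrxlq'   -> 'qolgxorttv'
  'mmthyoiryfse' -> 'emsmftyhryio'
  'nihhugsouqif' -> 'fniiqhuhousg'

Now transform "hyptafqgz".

zhgyqpfta

Rule — take characters alternately from the front and the back (1st, last, 2nd, 2nd-last, ...), then swap each adjacent pair of characters (1↔2, 3↔4, ...).
On "hyptafqgz": the first step gives "hzygpqtfa", and the second then gives "zhgyqpfta".
(Check on "mmthyoiryfse": → "memstfhyyroi" → "emsmftyhryio" ✓)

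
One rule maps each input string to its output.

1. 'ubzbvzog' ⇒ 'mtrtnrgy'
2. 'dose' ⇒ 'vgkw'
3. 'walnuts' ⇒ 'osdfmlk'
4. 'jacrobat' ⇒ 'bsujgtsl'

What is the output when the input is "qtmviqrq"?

ilenaiji

The transformation: shift every letter 8 places backward in the alphabet (wrapping around).
So "qtmviqrq" becomes "ilenaiji".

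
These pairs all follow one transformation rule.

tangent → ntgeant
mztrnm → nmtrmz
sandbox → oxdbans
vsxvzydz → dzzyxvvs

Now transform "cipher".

erphci

Looking at the pairs, the operation is to reverse the string, then swap each adjacent pair of characters (1↔2, 3↔4, ...).
Applying both steps to "cipher": "rehpic", then "erphci".
(Check on "sandbox": → "xobdnas" → "oxdbans" ✓)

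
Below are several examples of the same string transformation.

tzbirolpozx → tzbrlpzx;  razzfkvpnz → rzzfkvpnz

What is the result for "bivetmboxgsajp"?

In each case the input is transformed by: remove every vowel.
On "bivetmboxgsajp" that produces "bvtmbxgsjp".

bvtmbxgsjp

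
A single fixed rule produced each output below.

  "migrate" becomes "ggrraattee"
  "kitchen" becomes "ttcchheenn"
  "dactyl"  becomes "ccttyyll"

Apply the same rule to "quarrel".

aarrrreell

Looking at the pairs, the operation is to delete the first 2 characters, then double every character.
On "quarrel": the first step gives "arrel", and the second then gives "aarrrreell".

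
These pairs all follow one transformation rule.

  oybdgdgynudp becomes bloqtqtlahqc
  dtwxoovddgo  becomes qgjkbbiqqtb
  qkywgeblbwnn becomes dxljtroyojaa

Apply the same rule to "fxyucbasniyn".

What's happening: shift every letter 13 places forward in the alphabet (wrapping around) — i.e. ROT13.
On "fxyucbasniyn" that produces "sklhponfavla".

sklhponfavla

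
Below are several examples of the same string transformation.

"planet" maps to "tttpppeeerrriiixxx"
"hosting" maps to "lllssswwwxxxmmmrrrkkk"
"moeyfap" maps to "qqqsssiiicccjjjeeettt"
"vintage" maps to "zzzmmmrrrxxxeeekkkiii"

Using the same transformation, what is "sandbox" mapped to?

wwweeerrrhhhfffsssbbb

Rule — repeat every character 3 times, then shift every letter 4 places forward in the alphabet (wrapping around).
"sandbox" → "sssaaannndddbbboooxxx" → "wwweeerrrhhhfffsssbbb".
(Check on "hosting": → "hhhooossstttiiinnnggg" → "lllssswwwxxxmmmrrrkkk" ✓)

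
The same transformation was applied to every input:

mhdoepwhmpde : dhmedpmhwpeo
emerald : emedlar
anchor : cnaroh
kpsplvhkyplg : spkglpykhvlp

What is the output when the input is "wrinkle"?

The pattern: move the first 3 characters to the end (rotate left by 3), then reverse the string.
On "wrinkle": the first step gives "nklewri", and the second then gives "irwelkn".

irwelkn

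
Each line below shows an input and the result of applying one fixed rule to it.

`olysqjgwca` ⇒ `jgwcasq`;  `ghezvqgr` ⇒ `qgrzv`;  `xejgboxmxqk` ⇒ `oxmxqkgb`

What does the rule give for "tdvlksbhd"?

Each output is the input with this applied: delete the first 3 characters, then move the first 2 characters to the end (rotate left by 2).
"tdvlksbhd" → "lksbhd" → "sbhdlk".

sbhdlk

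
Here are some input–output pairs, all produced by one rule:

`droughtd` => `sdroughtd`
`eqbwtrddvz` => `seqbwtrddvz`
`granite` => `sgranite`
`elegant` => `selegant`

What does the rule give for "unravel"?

sunravel

Each output is the input with this applied: prepend "s".
Applying that to "unravel" gives "sunravel".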